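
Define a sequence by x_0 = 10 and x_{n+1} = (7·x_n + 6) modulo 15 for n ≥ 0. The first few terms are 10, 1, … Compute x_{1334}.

13

Computing terms: x_0 = 10,  x_1 = 1,  x_2 = 13,  x_3 = 7,  x_4 = 10.
Since x_4 = x_0 = 10, the sequence is periodic with period 4.
(1334 - 0) mod 4 = 2, so x_{1334} = x_2 = 13.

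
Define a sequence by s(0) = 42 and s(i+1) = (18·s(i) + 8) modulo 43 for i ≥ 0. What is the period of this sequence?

We have s(0) = 42, s(1) = 33, s(2) = 0, s(3) = 8, s(4) = 23, s(5) = 35, s(6) = 36, s(7) = 11, s(8) = 34, s(9) = 18, s(10) = 31, s(11) = 7, s(12) = 5, s(13) = 12, s(14) = 9, s(15) = 41, s(16) = 15, s(17) = 20, s(18) = 24, s(19) = 10, s(20) = 16, s(21) = 38, s(22) = 4, s(23) = 37, s(24) = 29, s(25) = 14, s(26) = 2, s(27) = 1, s(28) = 26, s(29) = 3, s(30) = 19, s(31) = 6, s(32) = 30, s(33) = 32, s(34) = 25, s(35) = 28, s(36) = 39, s(37) = 22, s(38) = 17, s(39) = 13, s(40) = 27, s(41) = 21, s(42) = 42.
The sequence repeats with period 42.

42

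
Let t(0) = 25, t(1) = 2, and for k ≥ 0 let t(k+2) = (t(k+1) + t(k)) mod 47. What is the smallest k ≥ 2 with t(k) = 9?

Computing terms: t(0) = 25, t(1) = 2, t(2) = 27, t(3) = 29, t(4) = 9, t(5) = 38, t(6) = 0, t(7) = 38, t(8) = 38, t(9) = 29, t(10) = 20, t(11) = 2, t(12) = 22, t(13) = 24, t(14) = 46, t(15) = 23, t(16) = 22, t(17) = 45, t(18) = 20, t(19) = 18, t(20) = 38, t(21) = 9, t(22) = 0, t(23) = 9, t(24) = 9, t(25) = 18, t(26) = 27, t(27) = 45, t(28) = 25, t(29) = 23, t(30) = 1, t(31) = 24, t(32) = 25, t(33) = 2.
Since (t(32), t(33)) = (t(0), t(1)) = (25, 2) (two consecutive terms determine the rest), the sequence is periodic with period 32.
The value 9 first appears (with k ≥ 2) at t(4).

4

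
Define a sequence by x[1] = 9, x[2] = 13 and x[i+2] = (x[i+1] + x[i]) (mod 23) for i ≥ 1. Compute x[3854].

x[1] = 9,  x[2] = 13,  x[3] = 22,  x[4] = 12,  x[5] = 11,  x[6] = 0,  x[7] = 11,  x[8] = 11,  x[9] = 22,  x[10] = 10,  x[11] = 9,  x[12] = 19,  x[13] = 5,  x[14] = 1,  x[15] = 6,  x[16] = 7,  x[17] = 13,  x[18] = 20,  x[19] = 10,  x[20] = 7,  x[21] = 17,  x[22] = 1,  x[23] = 18,  x[24] = 19,  x[25] = 14,  x[26] = 10,  x[27] = 1,  x[28] = 11,  x[29] = 12,  x[30] = 0,  x[31] = 12,  x[32] = 12,  x[33] = 1,  x[34] = 13,  x[35] = 14,  x[36] = 4,  x[37] = 18,  x[38] = 22,  x[39] = 17,  x[40] = 16,  x[41] = 10,  x[42] = 3,  x[43] = 13,  x[44] = 16,  x[45] = 6,  x[46] = 22,  x[47] = 5,  x[48] = 4,  x[49] = 9,  x[50] = 13.
Since (x[49], x[50]) = (x[1], x[2]) = (9, 13) (two consecutive terms determine the rest), the sequence is periodic with period 48.
So x[3854] = x[1 + ((3854-1) mod 48)] = x[14] = 1.

1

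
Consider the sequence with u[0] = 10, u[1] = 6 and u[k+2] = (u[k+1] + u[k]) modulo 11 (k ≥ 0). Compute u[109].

We have u[0] = 10, u[1] = 6, u[2] = 5, u[3] = 0, u[4] = 5, u[5] = 5, u[6] = 10, u[7] = 4, u[8] = 3, u[9] = 7, u[10] = 10, u[11] = 6.
Since (u[10], u[11]) = (u[0], u[1]) = (10, 6) (two consecutive terms determine the rest), the sequence is periodic with period 10.
(109 - 0) mod 10 = 9, so u[109] = u[9] = 7.

7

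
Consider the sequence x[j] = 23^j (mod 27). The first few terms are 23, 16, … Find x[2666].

Computing terms: x[1] = 23,  x[2] = 16,  x[3] = 17,  x[4] = 13,  x[5] = 2,  x[6] = 19,  x[7] = 5,  x[8] = 7,  x[9] = 26,  x[10] = 4,  x[11] = 11,  x[12] = 10,  x[13] = 14,  x[14] = 25,  x[15] = 8,  x[16] = 22,  x[17] = 20,  x[18] = 1,  x[19] = 23.
The sequence repeats with period 18.
(2666 - 1) mod 18 = 1, so x[2666] = x[2] = 16.

16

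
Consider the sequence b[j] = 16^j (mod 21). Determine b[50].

4

We have b[0] = 1,  b[1] = 16,  b[2] = 4,  b[3] = 1.
The sequence repeats with period 3.
(50 - 0) mod 3 = 2, so b[50] = b[2] = 4.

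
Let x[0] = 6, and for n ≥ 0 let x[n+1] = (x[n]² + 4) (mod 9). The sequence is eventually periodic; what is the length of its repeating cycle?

3

x[0] = 6,  x[1] = 4,  x[2] = 2,  x[3] = 8,  x[4] = 5,  x[5] = 2.
Since x[5] = x[2] = 2, the sequence is eventually periodic: after a pre-period of length 2 it cycles with period 3.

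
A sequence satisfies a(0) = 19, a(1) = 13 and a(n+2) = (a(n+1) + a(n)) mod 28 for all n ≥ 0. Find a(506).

Computing terms: a(0) = 19; a(1) = 13; a(2) = 4; a(3) = 17; a(4) = 21; a(5) = 10; a(6) = 3; a(7) = 13; a(8) = 16; a(9) = 1; a(10) = 17; a(11) = 18; a(12) = 7; a(13) = 25; a(14) = 4; a(15) = 1; a(16) = 5; a(17) = 6; a(18) = 11; a(19) = 17; a(20) = 0; a(21) = 17; a(22) = 17; a(23) = 6; a(24) = 23; a(25) = 1; a(26) = 24; a(27) = 25; a(28) = 21; a(29) = 18; a(30) = 11; a(31) = 1; a(32) = 12; a(33) = 13; a(34) = 25; a(35) = 10; a(36) = 7; a(37) = 17; a(38) = 24; a(39) = 13; a(40) = 9; a(41) = 22; a(42) = 3; a(43) = 25; a(44) = 0; a(45) = 25; a(46) = 25; a(47) = 22; a(48) = 19; a(49) = 13.
Since (a(48), a(49)) = (a(0), a(1)) = (19, 13) (two consecutive terms determine the rest), the sequence is periodic with period 48.
(506 - 0) mod 48 = 26, so a(506) = a(26) = 24.

24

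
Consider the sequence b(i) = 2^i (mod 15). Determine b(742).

4

We have b(0) = 1; b(1) = 2; b(2) = 4; b(3) = 8; b(4) = 1.
Since b(4) = b(0) = 1, the sequence is periodic with period 4.
(742 - 0) mod 4 = 2, so b(742) = b(2) = 4.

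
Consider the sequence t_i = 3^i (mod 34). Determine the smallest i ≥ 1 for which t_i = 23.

15

t_0 = 1; t_1 = 3; t_2 = 9; t_3 = 27; t_4 = 13; t_5 = 5; t_6 = 15; t_7 = 11; t_8 = 33; t_9 = 31; t_{10} = 25; t_{11} = 7; t_{12} = 21; t_{13} = 29; t_{14} = 19; t_{15} = 23; t_{16} = 1.
Since t_{16} = t_0 = 1, the sequence is periodic with period 16.
The value 23 first appears (with i ≥ 1) at t_{15}.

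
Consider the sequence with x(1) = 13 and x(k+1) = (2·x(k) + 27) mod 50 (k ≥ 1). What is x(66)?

x(1) = 13,  x(2) = 3,  x(3) = 33,  x(4) = 43,  x(5) = 13.
Since x(5) = x(1) = 13, the sequence is periodic with period 4.
So x(66) = x(1 + ((66-1) mod 4)) = x(2) = 3.

3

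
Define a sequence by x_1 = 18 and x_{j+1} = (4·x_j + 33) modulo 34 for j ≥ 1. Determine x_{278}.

3

Listing terms: x_1 = 18; x_2 = 3; x_3 = 11; x_4 = 9; x_5 = 1; x_6 = 3.
Since x_6 = x_2 = 3, the sequence is eventually periodic: after a pre-period of length 1 it cycles with period 4.
For j ≥ 2, x_j depends only on (j - 2) mod 4. (278 - 2) mod 4 = 0, so x_{278} = x_2 = 3.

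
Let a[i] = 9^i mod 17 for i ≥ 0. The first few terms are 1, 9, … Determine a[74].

13

Computing terms: a[0] = 1,  a[1] = 9,  a[2] = 13,  a[3] = 15,  a[4] = 16,  a[5] = 8,  a[6] = 4,  a[7] = 2,  a[8] = 1.
The sequence repeats with period 8.
So a[74] = a[0 + ((74-0) mod 8)] = a[2] = 13.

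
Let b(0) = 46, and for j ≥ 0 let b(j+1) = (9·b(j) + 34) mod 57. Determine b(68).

16

We have b(0) = 46,  b(1) = 49,  b(2) = 19,  b(3) = 34,  b(4) = 55,  b(5) = 16,  b(6) = 7,  b(7) = 40,  b(8) = 52,  b(9) = 46.
Since b(9) = b(0) = 46, the sequence is periodic with period 9.
(68 - 0) mod 9 = 5, so b(68) = b(5) = 16.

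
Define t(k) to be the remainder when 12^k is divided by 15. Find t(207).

3

Listing terms: t(1) = 12, t(2) = 9, t(3) = 3, t(4) = 6, t(5) = 12.
The sequence repeats with period 4.
(207 - 1) mod 4 = 2, so t(207) = t(3) = 3.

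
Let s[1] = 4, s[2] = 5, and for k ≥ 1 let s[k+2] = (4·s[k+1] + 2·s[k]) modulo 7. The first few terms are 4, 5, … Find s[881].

s[1] = 4; s[2] = 5; s[3] = 0; s[4] = 3; s[5] = 5; s[6] = 5; s[7] = 2; s[8] = 4; s[9] = 6; s[10] = 4; s[11] = 0; s[12] = 1; s[13] = 4; s[14] = 4; s[15] = 3; s[16] = 6; s[17] = 2; s[18] = 6; s[19] = 0; s[20] = 5; s[21] = 6; s[22] = 6; s[23] = 1; s[24] = 2; s[25] = 3; s[26] = 2; s[27] = 0; s[28] = 4; s[29] = 2; s[30] = 2; s[31] = 5; s[32] = 3; s[33] = 1; s[34] = 3; s[35] = 0; s[36] = 6; s[37] = 3; s[38] = 3; s[39] = 4; s[40] = 1; s[41] = 5; s[42] = 1; s[43] = 0; s[44] = 2; s[45] = 1; s[46] = 1; s[47] = 6; s[48] = 5; s[49] = 4; s[50] = 5.
The sequence repeats with period 48.
(881 - 1) mod 48 = 16, so s[881] = s[17] = 2.

2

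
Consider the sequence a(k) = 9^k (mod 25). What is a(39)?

Computing terms: a(1) = 9, a(2) = 6, a(3) = 4, a(4) = 11, a(5) = 24, a(6) = 16, a(7) = 19, a(8) = 21, a(9) = 14, a(10) = 1, a(11) = 9.
Since a(11) = a(1) = 9, the sequence is periodic with period 10.
So a(39) = a(1 + ((39-1) mod 10)) = a(9) = 14.

14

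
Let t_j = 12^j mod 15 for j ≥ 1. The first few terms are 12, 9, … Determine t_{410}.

9

t_1 = 12, t_2 = 9, t_3 = 3, t_4 = 6, t_5 = 12.
Since t_5 = t_1 = 12, the sequence is periodic with period 4.
(410 - 1) mod 4 = 1, so t_{410} = t_2 = 9.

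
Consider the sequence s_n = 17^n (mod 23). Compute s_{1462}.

Listing terms: s_0 = 1, s_1 = 17, s_2 = 13, s_3 = 14, s_4 = 8, s_5 = 21, s_6 = 12, s_7 = 20, s_8 = 18, s_9 = 7, s_{10} = 4, s_{11} = 22, s_{12} = 6, s_{13} = 10, s_{14} = 9, s_{15} = 15, s_{16} = 2, s_{17} = 11, s_{18} = 3, s_{19} = 5, s_{20} = 16, s_{21} = 19, s_{22} = 1.
The sequence repeats with period 22.
(1462 - 0) mod 22 = 10, so s_{1462} = s_{10} = 4.

4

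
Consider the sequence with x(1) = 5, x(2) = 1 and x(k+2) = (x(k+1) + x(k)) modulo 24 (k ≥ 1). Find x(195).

6

x(1) = 5, x(2) = 1, x(3) = 6, x(4) = 7, x(5) = 13, x(6) = 20, x(7) = 9, x(8) = 5, x(9) = 14, x(10) = 19, x(11) = 9, x(12) = 4, x(13) = 13, x(14) = 17, x(15) = 6, x(16) = 23, x(17) = 5, x(18) = 4, x(19) = 9, x(20) = 13, x(21) = 22, x(22) = 11, x(23) = 9, x(24) = 20, x(25) = 5, x(26) = 1.
The sequence repeats with period 24.
(195 - 1) mod 24 = 2, so x(195) = x(3) = 6.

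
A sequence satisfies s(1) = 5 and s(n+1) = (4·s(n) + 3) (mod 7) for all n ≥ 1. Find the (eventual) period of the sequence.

3

Computing terms: s(1) = 5,  s(2) = 2,  s(3) = 4,  s(4) = 5.
Since s(4) = s(1) = 5, the sequence is periodic with period 3.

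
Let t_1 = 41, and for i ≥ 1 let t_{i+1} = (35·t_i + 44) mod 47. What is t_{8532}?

27

Listing terms: t_1 = 41; t_2 = 22; t_3 = 15; t_4 = 5; t_5 = 31; t_6 = 1; t_7 = 32; t_8 = 36; t_9 = 35; t_{10} = 0; t_{11} = 44; t_{12} = 33; t_{13} = 24; t_{14} = 38; t_{15} = 11; t_{16} = 6; t_{17} = 19; t_{18} = 4; t_{19} = 43; t_{20} = 45; t_{21} = 21; t_{22} = 27; t_{23} = 2; t_{24} = 20; t_{25} = 39; t_{26} = 46; t_{27} = 9; t_{28} = 30; t_{29} = 13; t_{30} = 29; t_{31} = 25; t_{32} = 26; t_{33} = 14; t_{34} = 17; t_{35} = 28; t_{36} = 37; t_{37} = 23; t_{38} = 3; t_{39} = 8; t_{40} = 42; t_{41} = 10; t_{42} = 18; t_{43} = 16; t_{44} = 40; t_{45} = 34; t_{46} = 12; t_{47} = 41.
Since t_{47} = t_1 = 41, the sequence is periodic with period 46.
So t_{8532} = t_{1 + ((8532-1) mod 46)} = t_{22} = 27.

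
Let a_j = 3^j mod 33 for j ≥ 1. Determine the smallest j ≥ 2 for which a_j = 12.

We have a_1 = 3, a_2 = 9, a_3 = 27, a_4 = 15, a_5 = 12, a_6 = 3.
Since a_6 = a_1 = 3, the sequence is periodic with period 5.
The value 12 first appears (with j ≥ 2) at a_5.

5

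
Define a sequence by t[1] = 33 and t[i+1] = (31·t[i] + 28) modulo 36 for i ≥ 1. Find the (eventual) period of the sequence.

t[1] = 33, t[2] = 7, t[3] = 29, t[4] = 27, t[5] = 1, t[6] = 23, t[7] = 21, t[8] = 31, t[9] = 17, t[10] = 15, t[11] = 25, t[12] = 11, t[13] = 9, t[14] = 19, t[15] = 5, t[16] = 3, t[17] = 13, t[18] = 35, t[19] = 33.
Since t[19] = t[1] = 33, the sequence is periodic with period 18.

18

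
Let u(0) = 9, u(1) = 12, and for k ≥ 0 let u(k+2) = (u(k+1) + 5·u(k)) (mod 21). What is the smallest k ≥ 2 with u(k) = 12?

We have u(0) = 9, u(1) = 12, u(2) = 15, u(3) = 12, u(4) = 3, u(5) = 0, u(6) = 15, u(7) = 15, u(8) = 6, u(9) = 18, u(10) = 6, u(11) = 12, u(12) = 0, u(13) = 18, u(14) = 18, u(15) = 3, u(16) = 9, u(17) = 3, u(18) = 6, u(19) = 0, u(20) = 9, u(21) = 9, u(22) = 12.
The sequence repeats with period 21.
The value 12 first appears (with k ≥ 2) at u(3).

3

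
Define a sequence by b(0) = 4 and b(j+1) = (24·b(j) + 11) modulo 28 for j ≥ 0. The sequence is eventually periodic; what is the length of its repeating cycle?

Computing terms: b(0) = 4,  b(1) = 23,  b(2) = 3,  b(3) = 27,  b(4) = 15,  b(5) = 7,  b(6) = 11,  b(7) = 23.
Since b(7) = b(1) = 23, the sequence is eventually periodic: after a pre-period of length 1 it cycles with period 6.

6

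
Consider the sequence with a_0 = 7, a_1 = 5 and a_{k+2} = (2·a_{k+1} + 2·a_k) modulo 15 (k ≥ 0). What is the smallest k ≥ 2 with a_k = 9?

2

We have a_0 = 7,  a_1 = 5,  a_2 = 9,  a_3 = 13,  a_4 = 14,  a_5 = 9,  a_6 = 1,  a_7 = 5,  a_8 = 12,  a_9 = 4,  a_{10} = 2,  a_{11} = 12,  a_{12} = 13,  a_{13} = 5,  a_{14} = 6,  a_{15} = 7,  a_{16} = 11,  a_{17} = 6,  a_{18} = 4,  a_{19} = 5,  a_{20} = 3,  a_{21} = 1,  a_{22} = 8,  a_{23} = 3,  a_{24} = 7,  a_{25} = 5.
Since (a_{24}, a_{25}) = (a_0, a_1) = (7, 5) (two consecutive terms determine the rest), the sequence is periodic with period 24.
The value 9 first appears (with k ≥ 2) at a_2.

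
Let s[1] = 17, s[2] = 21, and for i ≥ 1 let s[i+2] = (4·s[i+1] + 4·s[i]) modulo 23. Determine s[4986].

2

Computing terms: s[1] = 17, s[2] = 21, s[3] = 14, s[4] = 2, s[5] = 18, s[6] = 11, s[7] = 1, s[8] = 2, s[9] = 12, s[10] = 10, s[11] = 19, s[12] = 1, s[13] = 11, s[14] = 2, s[15] = 6, s[16] = 9, s[17] = 14, s[18] = 0, s[19] = 10, s[20] = 17, s[21] = 16, s[22] = 17, s[23] = 17, s[24] = 21.
The sequence repeats with period 22.
So s[4986] = s[1 + ((4986-1) mod 22)] = s[14] = 2.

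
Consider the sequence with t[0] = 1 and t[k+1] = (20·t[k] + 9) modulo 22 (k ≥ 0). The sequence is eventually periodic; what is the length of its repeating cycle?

t[0] = 1; t[1] = 7; t[2] = 17; t[3] = 19; t[4] = 15; t[5] = 1.
Since t[5] = t[0] = 1, the sequence is periodic with period 5.

5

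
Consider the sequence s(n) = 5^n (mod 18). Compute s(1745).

11

Listing terms: s(1) = 5; s(2) = 7; s(3) = 17; s(4) = 13; s(5) = 11; s(6) = 1; s(7) = 5.
The sequence repeats with period 6.
(1745 - 1) mod 6 = 4, so s(1745) = s(5) = 11.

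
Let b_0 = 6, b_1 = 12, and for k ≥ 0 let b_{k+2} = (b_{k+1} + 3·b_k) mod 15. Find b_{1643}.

We have b_0 = 6, b_1 = 12, b_2 = 0, b_3 = 6, b_4 = 6, b_5 = 9, b_6 = 12, b_7 = 9, b_8 = 0, b_9 = 12, b_{10} = 12, b_{11} = 3, b_{12} = 9, b_{13} = 3, b_{14} = 0, b_{15} = 9, b_{16} = 9, b_{17} = 6, b_{18} = 3, b_{19} = 6, b_{20} = 0, b_{21} = 3, b_{22} = 3, b_{23} = 12, b_{24} = 6, b_{25} = 12.
Since (b_{24}, b_{25}) = (b_0, b_1) = (6, 12) (two consecutive terms determine the rest), the sequence is periodic with period 24.
(1643 - 0) mod 24 = 11, so b_{1643} = b_{11} = 3.

3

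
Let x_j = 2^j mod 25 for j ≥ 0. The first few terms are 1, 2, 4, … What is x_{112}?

x_0 = 1, x_1 = 2, x_2 = 4, x_3 = 8, x_4 = 16, x_5 = 7, x_6 = 14, x_7 = 3, x_8 = 6, x_9 = 12, x_{10} = 24, x_{11} = 23, x_{12} = 21, x_{13} = 17, x_{14} = 9, x_{15} = 18, x_{16} = 11, x_{17} = 22, x_{18} = 19, x_{19} = 13, x_{20} = 1.
Since x_{20} = x_0 = 1, the sequence is periodic with period 20.
So x_{112} = x_{0 + ((112-0) mod 20)} = x_{12} = 21.

21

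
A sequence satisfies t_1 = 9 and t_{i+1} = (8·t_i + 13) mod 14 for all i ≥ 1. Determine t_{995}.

9

Listing terms: t_1 = 9; t_2 = 1; t_3 = 7; t_4 = 13; t_5 = 5; t_6 = 11; t_7 = 3; t_8 = 9.
Since t_8 = t_1 = 9, the sequence is periodic with period 7.
(995 - 1) mod 7 = 0, so t_{995} = t_1 = 9.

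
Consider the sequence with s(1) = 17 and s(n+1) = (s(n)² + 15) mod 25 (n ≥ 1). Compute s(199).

Computing terms: s(1) = 17,  s(2) = 4,  s(3) = 6,  s(4) = 1,  s(5) = 16,  s(6) = 21,  s(7) = 6.
Since s(7) = s(3) = 6, the sequence is eventually periodic: after a pre-period of length 2 it cycles with period 4.
For n ≥ 3, s(n) depends only on (n - 3) mod 4. (199 - 3) mod 4 = 0, so s(199) = s(3) = 6.

6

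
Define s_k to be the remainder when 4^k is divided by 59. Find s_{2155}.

Computing terms: s_1 = 4, s_2 = 16, s_3 = 5, s_4 = 20, s_5 = 21, s_6 = 25, s_7 = 41, s_8 = 46, s_9 = 7, s_{10} = 28, s_{11} = 53, s_{12} = 35, s_{13} = 22, s_{14} = 29, s_{15} = 57, s_{16} = 51, s_{17} = 27, s_{18} = 49, s_{19} = 19, s_{20} = 17, s_{21} = 9, s_{22} = 36, s_{23} = 26, s_{24} = 45, s_{25} = 3, s_{26} = 12, s_{27} = 48, s_{28} = 15, s_{29} = 1, s_{30} = 4.
The sequence repeats with period 29.
(2155 - 1) mod 29 = 8, so s_{2155} = s_9 = 7.

7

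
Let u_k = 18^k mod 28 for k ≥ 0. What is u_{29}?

Listing terms: u_0 = 1,  u_1 = 18,  u_2 = 16,  u_3 = 8,  u_4 = 4,  u_5 = 16.
Since u_5 = u_2 = 16, the sequence is eventually periodic: after a pre-period of length 2 it cycles with period 3.
For k ≥ 2, u_k depends only on (k - 2) mod 3. (29 - 2) mod 3 = 0, so u_{29} = u_2 = 16.

16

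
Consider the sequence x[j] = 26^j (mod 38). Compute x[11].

30

Computing terms: x[1] = 26, x[2] = 30, x[3] = 20, x[4] = 26.
The sequence repeats with period 3.
(11 - 1) mod 3 = 1, so x[11] = x[2] = 30.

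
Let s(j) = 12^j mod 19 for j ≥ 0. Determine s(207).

18

Listing terms: s(0) = 1; s(1) = 12; s(2) = 11; s(3) = 18; s(4) = 7; s(5) = 8; s(6) = 1.
Since s(6) = s(0) = 1, the sequence is periodic with period 6.
(207 - 0) mod 6 = 3, so s(207) = s(3) = 18.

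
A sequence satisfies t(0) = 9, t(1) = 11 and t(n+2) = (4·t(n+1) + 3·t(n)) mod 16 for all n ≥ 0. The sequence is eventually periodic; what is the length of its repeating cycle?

Listing terms: t(0) = 9,  t(1) = 11,  t(2) = 7,  t(3) = 13,  t(4) = 9,  t(5) = 11.
The sequence repeats with period 4.

4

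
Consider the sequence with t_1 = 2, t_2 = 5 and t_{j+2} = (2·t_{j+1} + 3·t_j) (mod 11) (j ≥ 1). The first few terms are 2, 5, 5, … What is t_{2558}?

t_1 = 2,  t_2 = 5,  t_3 = 5,  t_4 = 3,  t_5 = 10,  t_6 = 7,  t_7 = 0,  t_8 = 10,  t_9 = 9,  t_{10} = 4,  t_{11} = 2,  t_{12} = 5.
The sequence repeats with period 10.
So t_{2558} = t_{1 + ((2558-1) mod 10)} = t_8 = 10.

10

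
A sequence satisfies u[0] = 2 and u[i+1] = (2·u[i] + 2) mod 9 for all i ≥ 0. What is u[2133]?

We have u[0] = 2,  u[1] = 6,  u[2] = 5,  u[3] = 3,  u[4] = 8,  u[5] = 0,  u[6] = 2.
The sequence repeats with period 6.
(2133 - 0) mod 6 = 3, so u[2133] = u[3] = 3.

3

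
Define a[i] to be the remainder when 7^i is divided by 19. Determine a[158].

Listing terms: a[1] = 7,  a[2] = 11,  a[3] = 1,  a[4] = 7.
Since a[4] = a[1] = 7, the sequence is periodic with period 3.
So a[158] = a[1 + ((158-1) mod 3)] = a[2] = 11.

11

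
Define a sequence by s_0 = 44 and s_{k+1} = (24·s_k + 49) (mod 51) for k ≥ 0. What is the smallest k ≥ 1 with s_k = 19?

Listing terms: s_0 = 44; s_1 = 34; s_2 = 49; s_3 = 1; s_4 = 22; s_5 = 16; s_6 = 25; s_7 = 37; s_8 = 19; s_9 = 46; s_{10} = 31; s_{11} = 28; s_{12} = 7; s_{13} = 13; s_{14} = 4; s_{15} = 43; s_{16} = 10; s_{17} = 34.
Since s_{17} = s_1 = 34, the sequence is eventually periodic: after a pre-period of length 1 it cycles with period 16.
The value 19 first appears (with k ≥ 1) at s_8.

8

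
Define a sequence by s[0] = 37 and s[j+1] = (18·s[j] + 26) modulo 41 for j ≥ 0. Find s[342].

s[0] = 37, s[1] = 36, s[2] = 18, s[3] = 22, s[4] = 12, s[5] = 37.
The sequence repeats with period 5.
So s[342] = s[0 + ((342-0) mod 5)] = s[2] = 18.

18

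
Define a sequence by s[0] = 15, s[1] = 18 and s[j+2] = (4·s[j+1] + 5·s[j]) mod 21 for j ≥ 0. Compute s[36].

15

Computing terms: s[0] = 15; s[1] = 18; s[2] = 0; s[3] = 6; s[4] = 3; s[5] = 0; s[6] = 15; s[7] = 18.
The sequence repeats with period 6.
(36 - 0) mod 6 = 0, so s[36] = s[0] = 15.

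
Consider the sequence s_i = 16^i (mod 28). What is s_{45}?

We have s_0 = 1; s_1 = 16; s_2 = 4; s_3 = 8; s_4 = 16.
Since s_4 = s_1 = 16, the sequence is eventually periodic: after a pre-period of length 1 it cycles with period 3.
For i ≥ 1, s_i depends only on (i - 1) mod 3. (45 - 1) mod 3 = 2, so s_{45} = s_3 = 8.

8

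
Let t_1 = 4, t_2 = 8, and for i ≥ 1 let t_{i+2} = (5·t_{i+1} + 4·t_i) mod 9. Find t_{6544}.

3

We have t_1 = 4,  t_2 = 8,  t_3 = 2,  t_4 = 6,  t_5 = 2,  t_6 = 7,  t_7 = 7,  t_8 = 0,  t_9 = 1,  t_{10} = 5,  t_{11} = 2,  t_{12} = 3,  t_{13} = 5,  t_{14} = 1,  t_{15} = 7,  t_{16} = 3,  t_{17} = 7,  t_{18} = 2,  t_{19} = 2,  t_{20} = 0,  t_{21} = 8,  t_{22} = 4,  t_{23} = 7,  t_{24} = 6,  t_{25} = 4,  t_{26} = 8.
Since (t_{25}, t_{26}) = (t_1, t_2) = (4, 8) (two consecutive terms determine the rest), the sequence is periodic with period 24.
(6544 - 1) mod 24 = 15, so t_{6544} = t_{16} = 3.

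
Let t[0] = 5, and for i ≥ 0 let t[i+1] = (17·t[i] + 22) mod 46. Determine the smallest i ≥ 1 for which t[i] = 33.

Computing terms: t[0] = 5, t[1] = 15, t[2] = 1, t[3] = 39, t[4] = 41, t[5] = 29, t[6] = 9, t[7] = 37, t[8] = 7, t[9] = 3, t[10] = 27, t[11] = 21, t[12] = 11, t[13] = 25, t[14] = 33, t[15] = 31, t[16] = 43, t[17] = 17, t[18] = 35, t[19] = 19, t[20] = 23, t[21] = 45, t[22] = 5.
The sequence repeats with period 22.
The value 33 first appears (with i ≥ 1) at t[14].

14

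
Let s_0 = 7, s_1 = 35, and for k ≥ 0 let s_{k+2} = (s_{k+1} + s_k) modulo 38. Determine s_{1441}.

Computing terms: s_0 = 7, s_1 = 35, s_2 = 4, s_3 = 1, s_4 = 5, s_5 = 6, s_6 = 11, s_7 = 17, s_8 = 28, s_9 = 7, s_{10} = 35.
The sequence repeats with period 9.
(1441 - 0) mod 9 = 1, so s_{1441} = s_1 = 35.

35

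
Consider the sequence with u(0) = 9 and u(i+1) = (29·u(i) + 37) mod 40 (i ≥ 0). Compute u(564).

29

Computing terms: u(0) = 9; u(1) = 18; u(2) = 39; u(3) = 8; u(4) = 29; u(5) = 38; u(6) = 19; u(7) = 28; u(8) = 9.
The sequence repeats with period 8.
So u(564) = u(0 + ((564-0) mod 8)) = u(4) = 29.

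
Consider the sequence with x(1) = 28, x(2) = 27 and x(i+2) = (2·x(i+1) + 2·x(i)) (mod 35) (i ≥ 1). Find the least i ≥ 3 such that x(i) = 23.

29

x(1) = 28,  x(2) = 27,  x(3) = 5,  x(4) = 29,  x(5) = 33,  x(6) = 19,  x(7) = 34,  x(8) = 1,  x(9) = 0,  x(10) = 2,  x(11) = 4,  x(12) = 12,  x(13) = 32,  x(14) = 18,  x(15) = 30,  x(16) = 26,  x(17) = 7,  x(18) = 31,  x(19) = 6,  x(20) = 4,  x(21) = 20,  x(22) = 13,  x(23) = 31,  x(24) = 18,  x(25) = 28,  x(26) = 22,  x(27) = 30,  x(28) = 34,  x(29) = 23,  x(30) = 9,  x(31) = 29,  x(32) = 6,  x(33) = 0,  x(34) = 12,  x(35) = 24,  x(36) = 2,  x(37) = 17,  x(38) = 3,  x(39) = 5,  x(40) = 16,  x(41) = 7,  x(42) = 11,  x(43) = 1,  x(44) = 24,  x(45) = 15,  x(46) = 8,  x(47) = 11,  x(48) = 3,  x(49) = 28,  x(50) = 27.
Since (x(49), x(50)) = (x(1), x(2)) = (28, 27) (two consecutive terms determine the rest), the sequence is periodic with period 48.
The value 23 first appears (with i ≥ 3) at x(29).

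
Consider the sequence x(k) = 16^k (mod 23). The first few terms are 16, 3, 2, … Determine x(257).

Listing terms: x(1) = 16; x(2) = 3; x(3) = 2; x(4) = 9; x(5) = 6; x(6) = 4; x(7) = 18; x(8) = 12; x(9) = 8; x(10) = 13; x(11) = 1; x(12) = 16.
The sequence repeats with period 11.
(257 - 1) mod 11 = 3, so x(257) = x(4) = 9.

9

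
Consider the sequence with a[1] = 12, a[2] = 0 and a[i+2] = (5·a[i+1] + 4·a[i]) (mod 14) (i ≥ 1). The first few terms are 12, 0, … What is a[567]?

2

We have a[1] = 12; a[2] = 0; a[3] = 6; a[4] = 2; a[5] = 6; a[6] = 10; a[7] = 4; a[8] = 4; a[9] = 8; a[10] = 0; a[11] = 4; a[12] = 6; a[13] = 4; a[14] = 2; a[15] = 12; a[16] = 12; a[17] = 10; a[18] = 0; a[19] = 12; a[20] = 4; a[21] = 12; a[22] = 6; a[23] = 8; a[24] = 8; a[25] = 2; a[26] = 0; a[27] = 8; a[28] = 12; a[29] = 8; a[30] = 4; a[31] = 10; a[32] = 10; a[33] = 6; a[34] = 0; a[35] = 10; a[36] = 8; a[37] = 10; a[38] = 12; a[39] = 2; a[40] = 2; a[41] = 4; a[42] = 0; a[43] = 2; a[44] = 10; a[45] = 2; a[46] = 8; a[47] = 6; a[48] = 6; a[49] = 12; a[50] = 0.
Since (a[49], a[50]) = (a[1], a[2]) = (12, 0) (two consecutive terms determine the rest), the sequence is periodic with period 48.
So a[567] = a[1 + ((567-1) mod 48)] = a[39] = 2.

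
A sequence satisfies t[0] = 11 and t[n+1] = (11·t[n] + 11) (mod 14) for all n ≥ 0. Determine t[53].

0

We have t[0] = 11,  t[1] = 6,  t[2] = 7,  t[3] = 4,  t[4] = 13,  t[5] = 0,  t[6] = 11.
Since t[6] = t[0] = 11, the sequence is periodic with period 6.
So t[53] = t[0 + ((53-0) mod 6)] = t[5] = 0.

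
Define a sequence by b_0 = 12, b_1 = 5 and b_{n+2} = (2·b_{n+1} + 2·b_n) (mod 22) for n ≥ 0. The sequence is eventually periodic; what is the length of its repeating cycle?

Listing terms: b_0 = 12; b_1 = 5; b_2 = 12; b_3 = 12; b_4 = 4; b_5 = 10; b_6 = 6; b_7 = 10; b_8 = 10; b_9 = 18; b_{10} = 12; b_{11} = 16; b_{12} = 12; b_{13} = 12.
Since (b_{12}, b_{13}) = (b_2, b_3) = (12, 12) (two consecutive terms determine the rest), the sequence is eventually periodic: after a pre-period of length 2 it cycles with period 10.

10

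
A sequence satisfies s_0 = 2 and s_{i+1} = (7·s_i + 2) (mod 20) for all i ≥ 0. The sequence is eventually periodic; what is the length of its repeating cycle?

We have s_0 = 2; s_1 = 16; s_2 = 14; s_3 = 0; s_4 = 2.
Since s_4 = s_0 = 2, the sequence is periodic with period 4.

4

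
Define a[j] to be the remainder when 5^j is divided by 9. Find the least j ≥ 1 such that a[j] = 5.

1

We have a[0] = 1; a[1] = 5; a[2] = 7; a[3] = 8; a[4] = 4; a[5] = 2; a[6] = 1.
The sequence repeats with period 6.
The value 5 first appears (with j ≥ 1) at a[1].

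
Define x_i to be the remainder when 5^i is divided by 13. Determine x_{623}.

8

Computing terms: x_1 = 5,  x_2 = 12,  x_3 = 8,  x_4 = 1,  x_5 = 5.
Since x_5 = x_1 = 5, the sequence is periodic with period 4.
(623 - 1) mod 4 = 2, so x_{623} = x_3 = 8.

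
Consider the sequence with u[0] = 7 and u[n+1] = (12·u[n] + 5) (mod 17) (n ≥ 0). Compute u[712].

6

Listing terms: u[0] = 7, u[1] = 4, u[2] = 2, u[3] = 12, u[4] = 13, u[5] = 8, u[6] = 16, u[7] = 10, u[8] = 6, u[9] = 9, u[10] = 11, u[11] = 1, u[12] = 0, u[13] = 5, u[14] = 14, u[15] = 3, u[16] = 7.
Since u[16] = u[0] = 7, the sequence is periodic with period 16.
(712 - 0) mod 16 = 8, so u[712] = u[8] = 6.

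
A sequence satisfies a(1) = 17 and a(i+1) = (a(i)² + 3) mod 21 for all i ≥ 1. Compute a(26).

We have a(1) = 17,  a(2) = 19,  a(3) = 7,  a(4) = 10,  a(5) = 19.
Since a(5) = a(2) = 19, the sequence is eventually periodic: after a pre-period of length 1 it cycles with period 3.
For i ≥ 2, a(i) depends only on (i - 2) mod 3. (26 - 2) mod 3 = 0, so a(26) = a(2) = 19.

19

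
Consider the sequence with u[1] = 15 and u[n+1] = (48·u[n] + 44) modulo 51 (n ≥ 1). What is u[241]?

Listing terms: u[1] = 15; u[2] = 50; u[3] = 47; u[4] = 5; u[5] = 29; u[6] = 8; u[7] = 20; u[8] = 35; u[9] = 41; u[10] = 23; u[11] = 26; u[12] = 17; u[13] = 44; u[14] = 14; u[15] = 2; u[16] = 38; u[17] = 32; u[18] = 50.
Since u[18] = u[2] = 50, the sequence is eventually periodic: after a pre-period of length 1 it cycles with period 16.
For n ≥ 2, u[n] depends only on (n - 2) mod 16. (241 - 2) mod 16 = 15, so u[241] = u[17] = 32.

32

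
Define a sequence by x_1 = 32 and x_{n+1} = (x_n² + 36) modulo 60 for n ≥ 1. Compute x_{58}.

Computing terms: x_1 = 32, x_2 = 40, x_3 = 16, x_4 = 52, x_5 = 40.
Since x_5 = x_2 = 40, the sequence is eventually periodic: after a pre-period of length 1 it cycles with period 3.
For n ≥ 2, x_n depends only on (n - 2) mod 3. (58 - 2) mod 3 = 2, so x_{58} = x_4 = 52.

52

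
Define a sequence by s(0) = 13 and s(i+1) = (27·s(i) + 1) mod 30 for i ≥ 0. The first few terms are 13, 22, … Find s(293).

Listing terms: s(0) = 13,  s(1) = 22,  s(2) = 25,  s(3) = 16,  s(4) = 13.
Since s(4) = s(0) = 13, the sequence is periodic with period 4.
So s(293) = s(0 + ((293-0) mod 4)) = s(1) = 22.

22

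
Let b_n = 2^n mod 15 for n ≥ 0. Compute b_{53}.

2

We have b_0 = 1,  b_1 = 2,  b_2 = 4,  b_3 = 8,  b_4 = 1.
Since b_4 = b_0 = 1, the sequence is periodic with period 4.
(53 - 0) mod 4 = 1, so b_{53} = b_1 = 2.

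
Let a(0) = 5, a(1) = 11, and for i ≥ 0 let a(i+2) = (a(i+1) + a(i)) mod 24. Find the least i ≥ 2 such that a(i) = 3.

We have a(0) = 5, a(1) = 11, a(2) = 16, a(3) = 3, a(4) = 19, a(5) = 22, a(6) = 17, a(7) = 15, a(8) = 8, a(9) = 23, a(10) = 7, a(11) = 6, a(12) = 13, a(13) = 19, a(14) = 8, a(15) = 3, a(16) = 11, a(17) = 14, a(18) = 1, a(19) = 15, a(20) = 16, a(21) = 7, a(22) = 23, a(23) = 6, a(24) = 5, a(25) = 11.
The sequence repeats with period 24.
The value 3 first appears (with i ≥ 2) at a(3).

3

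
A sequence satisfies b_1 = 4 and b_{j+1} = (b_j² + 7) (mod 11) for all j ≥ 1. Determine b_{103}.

Listing terms: b_1 = 4, b_2 = 1, b_3 = 8, b_4 = 5, b_5 = 10, b_6 = 8.
Since b_6 = b_3 = 8, the sequence is eventually periodic: after a pre-period of length 2 it cycles with period 3.
For j ≥ 3, b_j depends only on (j - 3) mod 3. (103 - 3) mod 3 = 1, so b_{103} = b_4 = 5.

5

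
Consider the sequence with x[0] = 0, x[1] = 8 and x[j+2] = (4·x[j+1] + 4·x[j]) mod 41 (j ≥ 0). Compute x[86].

Computing terms: x[0] = 0,  x[1] = 8,  x[2] = 32,  x[3] = 37,  x[4] = 30,  x[5] = 22,  x[6] = 3,  x[7] = 18,  x[8] = 2,  x[9] = 39,  x[10] = 0,  x[11] = 33,  x[12] = 9,  x[13] = 4,  x[14] = 11,  x[15] = 19,  x[16] = 38,  x[17] = 23,  x[18] = 39,  x[19] = 2,  x[20] = 0,  x[21] = 8.
Since (x[20], x[21]) = (x[0], x[1]) = (0, 8) (two consecutive terms determine the rest), the sequence is periodic with period 20.
So x[86] = x[0 + ((86-0) mod 20)] = x[6] = 3.

3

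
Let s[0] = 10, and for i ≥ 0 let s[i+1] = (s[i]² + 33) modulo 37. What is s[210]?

7

Computing terms: s[0] = 10, s[1] = 22, s[2] = 36, s[3] = 34, s[4] = 5, s[5] = 21, s[6] = 30, s[7] = 8, s[8] = 23, s[9] = 7, s[10] = 8.
Since s[10] = s[7] = 8, the sequence is eventually periodic: after a pre-period of length 7 it cycles with period 3.
For i ≥ 7, s[i] depends only on (i - 7) mod 3. (210 - 7) mod 3 = 2, so s[210] = s[9] = 7.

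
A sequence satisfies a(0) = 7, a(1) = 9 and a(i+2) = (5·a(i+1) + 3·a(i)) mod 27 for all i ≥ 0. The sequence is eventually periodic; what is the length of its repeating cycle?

We have a(0) = 7,  a(1) = 9,  a(2) = 12,  a(3) = 6,  a(4) = 12,  a(5) = 24,  a(6) = 21,  a(7) = 15,  a(8) = 3,  a(9) = 6,  a(10) = 12.
Since (a(9), a(10)) = (a(3), a(4)) = (6, 12) (two consecutive terms determine the rest), the sequence is eventually periodic: after a pre-period of length 3 it cycles with period 6.

6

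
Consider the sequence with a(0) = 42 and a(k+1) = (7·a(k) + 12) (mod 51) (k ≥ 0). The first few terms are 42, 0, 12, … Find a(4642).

12

We have a(0) = 42, a(1) = 0, a(2) = 12, a(3) = 45, a(4) = 21, a(5) = 6, a(6) = 3, a(7) = 33, a(8) = 39, a(9) = 30, a(10) = 18, a(11) = 36, a(12) = 9, a(13) = 24, a(14) = 27, a(15) = 48, a(16) = 42.
Since a(16) = a(0) = 42, the sequence is periodic with period 16.
(4642 - 0) mod 16 = 2, so a(4642) = a(2) = 12.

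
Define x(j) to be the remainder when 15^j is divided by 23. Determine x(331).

15

x(1) = 15, x(2) = 18, x(3) = 17, x(4) = 2, x(5) = 7, x(6) = 13, x(7) = 11, x(8) = 4, x(9) = 14, x(10) = 3, x(11) = 22, x(12) = 8, x(13) = 5, x(14) = 6, x(15) = 21, x(16) = 16, x(17) = 10, x(18) = 12, x(19) = 19, x(20) = 9, x(21) = 20, x(22) = 1, x(23) = 15.
The sequence repeats with period 22.
So x(331) = x(1 + ((331-1) mod 22)) = x(1) = 15.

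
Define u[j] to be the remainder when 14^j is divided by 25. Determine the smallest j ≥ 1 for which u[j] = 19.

Computing terms: u[0] = 1,  u[1] = 14,  u[2] = 21,  u[3] = 19,  u[4] = 16,  u[5] = 24,  u[6] = 11,  u[7] = 4,  u[8] = 6,  u[9] = 9,  u[10] = 1.
The sequence repeats with period 10.
The value 19 first appears (with j ≥ 1) at u[3].

3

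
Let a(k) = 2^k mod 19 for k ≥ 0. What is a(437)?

Computing terms: a(0) = 1; a(1) = 2; a(2) = 4; a(3) = 8; a(4) = 16; a(5) = 13; a(6) = 7; a(7) = 14; a(8) = 9; a(9) = 18; a(10) = 17; a(11) = 15; a(12) = 11; a(13) = 3; a(14) = 6; a(15) = 12; a(16) = 5; a(17) = 10; a(18) = 1.
The sequence repeats with period 18.
(437 - 0) mod 18 = 5, so a(437) = a(5) = 13.

13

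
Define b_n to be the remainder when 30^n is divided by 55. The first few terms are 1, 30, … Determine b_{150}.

45

We have b_0 = 1, b_1 = 30, b_2 = 20, b_3 = 50, b_4 = 15, b_5 = 10, b_6 = 25, b_7 = 35, b_8 = 5, b_9 = 40, b_{10} = 45, b_{11} = 30.
Since b_{11} = b_1 = 30, the sequence is eventually periodic: after a pre-period of length 1 it cycles with period 10.
For n ≥ 1, b_n depends only on (n - 1) mod 10. (150 - 1) mod 10 = 9, so b_{150} = b_{10} = 45.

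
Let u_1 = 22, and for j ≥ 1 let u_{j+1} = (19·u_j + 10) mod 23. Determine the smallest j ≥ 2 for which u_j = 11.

16

We have u_1 = 22; u_2 = 14; u_3 = 0; u_4 = 10; u_5 = 16; u_6 = 15; u_7 = 19; u_8 = 3; u_9 = 21; u_{10} = 18; u_{11} = 7; u_{12} = 5; u_{13} = 13; u_{14} = 4; u_{15} = 17; u_{16} = 11; u_{17} = 12; u_{18} = 8; u_{19} = 1; u_{20} = 6; u_{21} = 9; u_{22} = 20; u_{23} = 22.
The sequence repeats with period 22.
The value 11 first appears (with j ≥ 2) at u_{16}.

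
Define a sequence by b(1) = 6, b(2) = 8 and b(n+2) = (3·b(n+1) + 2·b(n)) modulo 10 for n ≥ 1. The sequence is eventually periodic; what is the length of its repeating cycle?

Computing terms: b(1) = 6,  b(2) = 8,  b(3) = 6,  b(4) = 4,  b(5) = 4,  b(6) = 0,  b(7) = 8,  b(8) = 4,  b(9) = 8,  b(10) = 2,  b(11) = 2,  b(12) = 0,  b(13) = 4,  b(14) = 2,  b(15) = 4,  b(16) = 6,  b(17) = 6,  b(18) = 0,  b(19) = 2,  b(20) = 6,  b(21) = 2,  b(22) = 8,  b(23) = 8,  b(24) = 0,  b(25) = 6,  b(26) = 8.
Since (b(25), b(26)) = (b(1), b(2)) = (6, 8) (two consecutive terms determine the rest), the sequence is periodic with period 24.

24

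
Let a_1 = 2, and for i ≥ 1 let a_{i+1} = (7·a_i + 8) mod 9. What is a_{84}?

0

Computing terms: a_1 = 2; a_2 = 4; a_3 = 0; a_4 = 8; a_5 = 1; a_6 = 6; a_7 = 5; a_8 = 7; a_9 = 3; a_{10} = 2.
The sequence repeats with period 9.
(84 - 1) mod 9 = 2, so a_{84} = a_3 = 0.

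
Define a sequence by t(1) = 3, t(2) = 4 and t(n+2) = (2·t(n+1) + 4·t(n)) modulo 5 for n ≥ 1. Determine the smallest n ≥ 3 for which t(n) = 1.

Listing terms: t(1) = 3,  t(2) = 4,  t(3) = 0,  t(4) = 1,  t(5) = 2,  t(6) = 3,  t(7) = 4.
Since (t(6), t(7)) = (t(1), t(2)) = (3, 4) (two consecutive terms determine the rest), the sequence is periodic with period 5.
The value 1 first appears (with n ≥ 3) at t(4).

4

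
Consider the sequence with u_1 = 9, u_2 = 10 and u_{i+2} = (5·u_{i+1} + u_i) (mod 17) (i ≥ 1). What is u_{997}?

u_1 = 9, u_2 = 10, u_3 = 8, u_4 = 16, u_5 = 3, u_6 = 14, u_7 = 5, u_8 = 5, u_9 = 13, u_{10} = 2, u_{11} = 6, u_{12} = 15, u_{13} = 13, u_{14} = 12, u_{15} = 5, u_{16} = 3, u_{17} = 3, u_{18} = 1, u_{19} = 8, u_{20} = 7, u_{21} = 9, u_{22} = 1, u_{23} = 14, u_{24} = 3, u_{25} = 12, u_{26} = 12, u_{27} = 4, u_{28} = 15, u_{29} = 11, u_{30} = 2, u_{31} = 4, u_{32} = 5, u_{33} = 12, u_{34} = 14, u_{35} = 14, u_{36} = 16, u_{37} = 9, u_{38} = 10.
The sequence repeats with period 36.
(997 - 1) mod 36 = 24, so u_{997} = u_{25} = 12.

12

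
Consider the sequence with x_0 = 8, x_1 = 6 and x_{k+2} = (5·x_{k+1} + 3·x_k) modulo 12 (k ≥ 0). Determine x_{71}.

6

x_0 = 8, x_1 = 6, x_2 = 6, x_3 = 0, x_4 = 6, x_5 = 6.
Since (x_4, x_5) = (x_1, x_2) = (6, 6) (two consecutive terms determine the rest), the sequence is eventually periodic: after a pre-period of length 1 it cycles with period 3.
For k ≥ 1, x_k depends only on (k - 1) mod 3. (71 - 1) mod 3 = 1, so x_{71} = x_2 = 6.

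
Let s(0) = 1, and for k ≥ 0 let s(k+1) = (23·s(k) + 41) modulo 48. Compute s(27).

40

Computing terms: s(0) = 1,  s(1) = 16,  s(2) = 25,  s(3) = 40,  s(4) = 1.
Since s(4) = s(0) = 1, the sequence is periodic with period 4.
So s(27) = s(0 + ((27-0) mod 4)) = s(3) = 40.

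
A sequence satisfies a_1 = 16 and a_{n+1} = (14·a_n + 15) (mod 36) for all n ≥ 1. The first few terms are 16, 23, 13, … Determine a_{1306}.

17

Computing terms: a_1 = 16,  a_2 = 23,  a_3 = 13,  a_4 = 17,  a_5 = 1,  a_6 = 29,  a_7 = 25,  a_8 = 5,  a_9 = 13.
Since a_9 = a_3 = 13, the sequence is eventually periodic: after a pre-period of length 2 it cycles with period 6.
For n ≥ 3, a_n depends only on (n - 3) mod 6. (1306 - 3) mod 6 = 1, so a_{1306} = a_4 = 17.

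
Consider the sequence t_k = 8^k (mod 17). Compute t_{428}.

16

Computing terms: t_1 = 8,  t_2 = 13,  t_3 = 2,  t_4 = 16,  t_5 = 9,  t_6 = 4,  t_7 = 15,  t_8 = 1,  t_9 = 8.
The sequence repeats with period 8.
So t_{428} = t_{1 + ((428-1) mod 8)} = t_4 = 16.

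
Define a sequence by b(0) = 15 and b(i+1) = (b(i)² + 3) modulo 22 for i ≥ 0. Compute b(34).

19

Computing terms: b(0) = 15, b(1) = 8, b(2) = 1, b(3) = 4, b(4) = 19, b(5) = 12, b(6) = 15.
Since b(6) = b(0) = 15, the sequence is periodic with period 6.
(34 - 0) mod 6 = 4, so b(34) = b(4) = 19.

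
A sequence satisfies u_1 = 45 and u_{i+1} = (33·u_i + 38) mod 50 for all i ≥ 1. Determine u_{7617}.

15

Listing terms: u_1 = 45,  u_2 = 23,  u_3 = 47,  u_4 = 39,  u_5 = 25,  u_6 = 13,  u_7 = 17,  u_8 = 49,  u_9 = 5,  u_{10} = 3,  u_{11} = 37,  u_{12} = 9,  u_{13} = 35,  u_{14} = 43,  u_{15} = 7,  u_{16} = 19,  u_{17} = 15,  u_{18} = 33,  u_{19} = 27,  u_{20} = 29,  u_{21} = 45.
Since u_{21} = u_1 = 45, the sequence is periodic with period 20.
(7617 - 1) mod 20 = 16, so u_{7617} = u_{17} = 15.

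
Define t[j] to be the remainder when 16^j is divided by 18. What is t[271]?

We have t[1] = 16, t[2] = 4, t[3] = 10, t[4] = 16.
The sequence repeats with period 3.
(271 - 1) mod 3 = 0, so t[271] = t[1] = 16.

16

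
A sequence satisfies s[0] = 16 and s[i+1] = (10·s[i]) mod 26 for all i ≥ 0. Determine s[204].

s[0] = 16, s[1] = 4, s[2] = 14, s[3] = 10, s[4] = 22, s[5] = 12, s[6] = 16.
The sequence repeats with period 6.
(204 - 0) mod 6 = 0, so s[204] = s[0] = 16.

16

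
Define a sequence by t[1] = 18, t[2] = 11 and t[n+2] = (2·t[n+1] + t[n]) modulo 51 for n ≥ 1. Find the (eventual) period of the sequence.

16

Listing terms: t[1] = 18; t[2] = 11; t[3] = 40; t[4] = 40; t[5] = 18; t[6] = 25; t[7] = 17; t[8] = 8; t[9] = 33; t[10] = 23; t[11] = 28; t[12] = 28; t[13] = 33; t[14] = 43; t[15] = 17; t[16] = 26; t[17] = 18; t[18] = 11.
The sequence repeats with period 16.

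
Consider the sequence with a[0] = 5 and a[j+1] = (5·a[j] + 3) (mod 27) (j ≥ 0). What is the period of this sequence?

18

We have a[0] = 5; a[1] = 1; a[2] = 8; a[3] = 16; a[4] = 2; a[5] = 13; a[6] = 14; a[7] = 19; a[8] = 17; a[9] = 7; a[10] = 11; a[11] = 4; a[12] = 23; a[13] = 10; a[14] = 26; a[15] = 25; a[16] = 20; a[17] = 22; a[18] = 5.
The sequence repeats with period 18.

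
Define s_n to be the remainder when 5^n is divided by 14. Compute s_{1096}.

s_0 = 1, s_1 = 5, s_2 = 11, s_3 = 13, s_4 = 9, s_5 = 3, s_6 = 1.
Since s_6 = s_0 = 1, the sequence is periodic with period 6.
(1096 - 0) mod 6 = 4, so s_{1096} = s_4 = 9.

9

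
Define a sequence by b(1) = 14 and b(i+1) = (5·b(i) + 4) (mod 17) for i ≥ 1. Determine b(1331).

We have b(1) = 14,  b(2) = 6,  b(3) = 0,  b(4) = 4,  b(5) = 7,  b(6) = 5,  b(7) = 12,  b(8) = 13,  b(9) = 1,  b(10) = 9,  b(11) = 15,  b(12) = 11,  b(13) = 8,  b(14) = 10,  b(15) = 3,  b(16) = 2,  b(17) = 14.
The sequence repeats with period 16.
(1331 - 1) mod 16 = 2, so b(1331) = b(3) = 0.

0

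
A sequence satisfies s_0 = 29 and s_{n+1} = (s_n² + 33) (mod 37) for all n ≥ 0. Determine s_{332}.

s_0 = 29, s_1 = 23, s_2 = 7, s_3 = 8, s_4 = 23.
Since s_4 = s_1 = 23, the sequence is eventually periodic: after a pre-period of length 1 it cycles with period 3.
For n ≥ 1, s_n depends only on (n - 1) mod 3. (332 - 1) mod 3 = 1, so s_{332} = s_2 = 7.

7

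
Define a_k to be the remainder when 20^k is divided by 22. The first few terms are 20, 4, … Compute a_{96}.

20

We have a_1 = 20, a_2 = 4, a_3 = 14, a_4 = 16, a_5 = 12, a_6 = 20.
The sequence repeats with period 5.
(96 - 1) mod 5 = 0, so a_{96} = a_1 = 20.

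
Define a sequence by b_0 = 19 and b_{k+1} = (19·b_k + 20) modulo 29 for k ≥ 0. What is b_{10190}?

We have b_0 = 19,  b_1 = 4,  b_2 = 9,  b_3 = 17,  b_4 = 24,  b_5 = 12,  b_6 = 16,  b_7 = 5,  b_8 = 28,  b_9 = 1,  b_{10} = 10,  b_{11} = 7,  b_{12} = 8,  b_{13} = 27,  b_{14} = 11,  b_{15} = 26,  b_{16} = 21,  b_{17} = 13,  b_{18} = 6,  b_{19} = 18,  b_{20} = 14,  b_{21} = 25,  b_{22} = 2,  b_{23} = 0,  b_{24} = 20,  b_{25} = 23,  b_{26} = 22,  b_{27} = 3,  b_{28} = 19.
Since b_{28} = b_0 = 19, the sequence is periodic with period 28.
So b_{10190} = b_{0 + ((10190-0) mod 28)} = b_{26} = 22.

22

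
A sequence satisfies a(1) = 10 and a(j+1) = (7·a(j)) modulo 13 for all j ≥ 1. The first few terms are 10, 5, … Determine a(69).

Listing terms: a(1) = 10; a(2) = 5; a(3) = 9; a(4) = 11; a(5) = 12; a(6) = 6; a(7) = 3; a(8) = 8; a(9) = 4; a(10) = 2; a(11) = 1; a(12) = 7; a(13) = 10.
The sequence repeats with period 12.
So a(69) = a(1 + ((69-1) mod 12)) = a(9) = 4.

4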